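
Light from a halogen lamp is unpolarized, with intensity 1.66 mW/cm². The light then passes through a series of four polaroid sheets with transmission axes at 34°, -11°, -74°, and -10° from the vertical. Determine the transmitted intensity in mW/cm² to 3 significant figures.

I ≈ 0.0164 mW/cm²

Unpolarized light through the first polarizer → I₁ = 1.66 mW/cm²/2 = 0.83 mW/cm², polarized at 34°.
I₂ = I₁ · cos²(45°) = 0.83 · 0.5 = 0.415 mW/cm².
I₃ = I₂ · cos²(63°) = 0.415 · 0.2061 = 0.08553 mW/cm².
I₄ = I₃ · cos²(64°) = 0.08553 · 0.1922 = 0.01644 mW/cm².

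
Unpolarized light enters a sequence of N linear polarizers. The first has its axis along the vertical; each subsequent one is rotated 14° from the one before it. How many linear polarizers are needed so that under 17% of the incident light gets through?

First polarizer halves the unpolarized light: factor 1/2.
Each further stage multiplies by cos²(14°) = 0.9415.
After N polarizers: T = 0.5·0.9415^(N−1). Require T < 0.17 ⇒ N−1 > ln(0.17/0.5)/ln(0.9415) = 17.89, so N−1 ≥ 18 and N = 19.
Check: N=19 gives T = 0.1689 < 0.17; N=18 gives T = 0.1794.

N = 19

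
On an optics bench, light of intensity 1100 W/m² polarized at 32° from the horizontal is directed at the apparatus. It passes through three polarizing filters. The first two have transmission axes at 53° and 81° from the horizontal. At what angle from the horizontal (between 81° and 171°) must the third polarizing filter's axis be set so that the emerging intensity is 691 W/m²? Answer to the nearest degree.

θ ≈ 97°

I₁ = I₀ cos²(53° − 32°) = I₀ cos²(21°) = 0.8716 I₀.
I₂ = I₁ cos²(81° − 53°) = 0.8716 I₀ · cos²(28°) = 0.6795 I₀.
Target fraction: 691 / 1100 W/m² = 0.6282 of I₀.
Need I₃/I₀ = 0.6282, so cos²(θ − 81°) = 0.6282 / 0.6795 = 0.9245.
θ − 81° = arccos(√0.9245) = 15.9°, giving θ ≈ 81 + 15.9 = 96.9°.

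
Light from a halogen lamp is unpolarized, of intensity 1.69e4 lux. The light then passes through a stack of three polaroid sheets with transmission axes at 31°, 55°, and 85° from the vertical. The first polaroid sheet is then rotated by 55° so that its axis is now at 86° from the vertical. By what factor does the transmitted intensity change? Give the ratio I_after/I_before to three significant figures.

Before rotation:
Unpolarized light through the first polarizer → I₁ = ½ I₀, now polarized at 31°.
I₂ = I₁ cos²(55° − 31°) = 0.5 I₀ · cos²(24°) = 0.4173 I₀.
I₃ = I₂ cos²(85° − 55°) = 0.4173 I₀ · cos²(30°) = 0.313 I₀.
After rotation:
Unpolarized light through the first polarizer → I₁ = ½ I₀, now polarized at 86°.
I₂ = I₁ cos²(55° − 86°) = 0.5 I₀ · cos²(31°) = 0.3674 I₀.
I₃ = I₂ cos²(85° − 55°) = 0.3674 I₀ · cos²(30°) = 0.2755 I₀.
Ratio = 0.2755 / 0.313 = 0.8804.

I_new/I_old ≈ 0.880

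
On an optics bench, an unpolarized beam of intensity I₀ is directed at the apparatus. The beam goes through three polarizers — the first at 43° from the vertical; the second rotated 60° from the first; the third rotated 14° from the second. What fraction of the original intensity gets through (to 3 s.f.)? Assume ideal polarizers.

≈ 0.118 I₀

Unpolarized light through the first polarizer → I₁ = ½ I₀, now polarized at 43°.
I₂ = I₁ cos²(60°) = 0.5 · 0.25 I₀ = 0.125 I₀.
I₃ = I₂ cos²(14°) = 0.125 · 0.9415 I₀ = 0.1177 I₀.
Transmitted fraction = 0.1177.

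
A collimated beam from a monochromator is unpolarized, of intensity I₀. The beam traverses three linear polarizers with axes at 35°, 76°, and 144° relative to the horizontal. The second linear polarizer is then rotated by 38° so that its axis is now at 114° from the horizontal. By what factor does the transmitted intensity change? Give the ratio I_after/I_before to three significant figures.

Before rotation:
Unpolarized light through the first polarizer → I₁ = ½ I₀, now polarized at 35°.
I₂ = I₁ cos²(76° − 35°) = 0.5 I₀ · cos²(41°) = 0.2848 I₀.
I₃ = I₂ cos²(144° − 76°) = 0.2848 I₀ · cos²(68°) = 0.03997 I₀.
After rotation:
Unpolarized light through the first polarizer → I₁ = ½ I₀, now polarized at 35°.
I₂ = I₁ cos²(114° − 35°) = 0.5 I₀ · cos²(79°) = 0.0182 I₀.
I₃ = I₂ cos²(144° − 114°) = 0.0182 I₀ · cos²(30°) = 0.01365 I₀.
Ratio = 0.01365 / 0.03997 = 0.3416.

I_new/I_old ≈ 0.342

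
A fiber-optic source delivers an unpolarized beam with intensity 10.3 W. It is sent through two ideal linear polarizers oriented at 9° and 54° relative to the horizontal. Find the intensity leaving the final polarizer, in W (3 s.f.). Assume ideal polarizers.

I ≈ 2.58 W

Unpolarized light through the first polarizer → I₁ = 10.3 W/2 = 5.15 W, polarized at 9°.
I₂ = I₁ · cos²(45°) = 5.15 · 0.5 = 2.575 W.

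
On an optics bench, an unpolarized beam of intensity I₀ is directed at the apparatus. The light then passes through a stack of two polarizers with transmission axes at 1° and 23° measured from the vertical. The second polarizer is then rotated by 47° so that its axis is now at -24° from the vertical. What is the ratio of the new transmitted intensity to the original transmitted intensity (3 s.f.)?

I_new/I_old ≈ 0.955

Before rotation:
Unpolarized light through the first polarizer → I₁ = ½ I₀, now polarized at 1°.
I₂ = I₁ cos²(23° − 1°) = 0.5 I₀ · cos²(22°) = 0.4298 I₀.
After rotation:
Unpolarized light through the first polarizer → I₁ = ½ I₀, now polarized at 1°.
I₂ = I₁ cos²(-24° − 1°) = 0.5 I₀ · cos²(25°) = 0.4107 I₀.
Ratio = 0.4107 / 0.4298 = 0.9555.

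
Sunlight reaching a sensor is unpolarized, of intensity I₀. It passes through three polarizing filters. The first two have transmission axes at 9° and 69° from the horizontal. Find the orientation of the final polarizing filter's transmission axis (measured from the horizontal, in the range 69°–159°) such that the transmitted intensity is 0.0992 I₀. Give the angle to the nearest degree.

Unpolarized light through the first polarizer → I₁ = ½ I₀, now polarized at 9°.
I₂ = I₁ cos²(69° − 9°) = 0.5 I₀ · cos²(60°) = 0.125 I₀.
Need I₃/I₀ = 0.0992, so cos²(θ − 69°) = 0.0992 / 0.125 = 0.7936.
θ − 69° = arccos(√0.7936) = 27.0°, giving θ ≈ 69 + 27.0 = 96.0°.

θ ≈ 96°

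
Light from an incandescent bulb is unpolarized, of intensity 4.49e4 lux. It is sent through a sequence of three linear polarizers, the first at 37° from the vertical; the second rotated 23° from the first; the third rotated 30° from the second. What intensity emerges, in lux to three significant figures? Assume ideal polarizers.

I ≈ 1.43e4 lux

Unpolarized light through the first polarizer → I₁ = 4.49e4 lux/2 = 2.245e+04 lux, polarized at 37°.
I₂ = I₁ · cos²(23°) = 2.245e+04 · 0.8473 = 1.902e+04 lux.
I₃ = I₂ · cos²(30°) = 1.902e+04 · 0.75 = 1.427e+04 lux.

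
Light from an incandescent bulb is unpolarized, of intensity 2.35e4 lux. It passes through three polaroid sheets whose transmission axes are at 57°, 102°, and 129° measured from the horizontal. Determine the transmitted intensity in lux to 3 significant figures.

I ≈ 4660 lux

Unpolarized light through the first polarizer → I₁ = 2.35e4 lux/2 = 1.175e+04 lux, polarized at 57°.
I₂ = I₁ · cos²(45°) = 1.175e+04 · 0.5 = 5875 lux.
I₃ = I₂ · cos²(27°) = 5875 · 0.7939 = 4664 lux.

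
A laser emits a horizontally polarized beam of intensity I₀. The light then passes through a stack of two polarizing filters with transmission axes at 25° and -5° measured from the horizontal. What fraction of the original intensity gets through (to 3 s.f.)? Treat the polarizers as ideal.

≈ 0.616 I₀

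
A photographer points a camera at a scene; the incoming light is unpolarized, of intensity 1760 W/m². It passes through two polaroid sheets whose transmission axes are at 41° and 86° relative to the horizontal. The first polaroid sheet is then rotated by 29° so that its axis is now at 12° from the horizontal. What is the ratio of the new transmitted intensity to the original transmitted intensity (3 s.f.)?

I_new/I_old ≈ 0.152

Before rotation:
Unpolarized light through the first polarizer → I₁ = ½ I₀, now polarized at 41°.
I₂ = I₁ cos²(86° − 41°) = 0.5 I₀ · cos²(45°) = 0.25 I₀.
After rotation:
Unpolarized light through the first polarizer → I₁ = ½ I₀, now polarized at 12°.
I₂ = I₁ cos²(86° − 12°) = 0.5 I₀ · cos²(74°) = 0.03799 I₀.
Ratio = 0.03799 / 0.25 = 0.152.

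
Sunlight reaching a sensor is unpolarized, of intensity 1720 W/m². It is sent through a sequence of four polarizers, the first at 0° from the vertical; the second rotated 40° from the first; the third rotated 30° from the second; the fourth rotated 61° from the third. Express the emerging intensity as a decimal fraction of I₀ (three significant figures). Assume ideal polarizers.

Unpolarized light through the first polarizer → I₁ = 1720 W/m²/2 = 860 W/m², polarized at 0°.
I₂ = I₁ · cos²(40°) = 860 · 0.5868 = 504.7 W/m².
I₃ = I₂ · cos²(30°) = 504.7 · 0.75 = 378.5 W/m².
I₄ = I₃ · cos²(61°) = 378.5 · 0.235 = 88.96 W/m².
Transmitted fraction = 0.05172.

I/I₀ ≈ 0.0517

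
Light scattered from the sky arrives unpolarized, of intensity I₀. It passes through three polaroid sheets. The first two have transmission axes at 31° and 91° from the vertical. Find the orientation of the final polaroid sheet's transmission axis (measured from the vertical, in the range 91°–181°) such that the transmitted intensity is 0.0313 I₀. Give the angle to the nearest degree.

θ ≈ 151°

Unpolarized light through the first polarizer → I₁ = ½ I₀, now polarized at 31°.
I₂ = I₁ cos²(91° − 31°) = 0.5 I₀ · cos²(60°) = 0.125 I₀.
Need I₃/I₀ = 0.0313, so cos²(θ − 91°) = 0.0313 / 0.125 = 0.2504.
θ − 91° = arccos(√0.2504) = 60.0°, giving θ ≈ 91 + 60.0 = 151.0°.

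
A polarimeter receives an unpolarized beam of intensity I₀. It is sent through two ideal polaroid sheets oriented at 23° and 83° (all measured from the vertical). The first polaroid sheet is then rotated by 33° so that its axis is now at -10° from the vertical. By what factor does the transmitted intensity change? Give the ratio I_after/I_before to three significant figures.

I_new/I_old ≈ 0.0110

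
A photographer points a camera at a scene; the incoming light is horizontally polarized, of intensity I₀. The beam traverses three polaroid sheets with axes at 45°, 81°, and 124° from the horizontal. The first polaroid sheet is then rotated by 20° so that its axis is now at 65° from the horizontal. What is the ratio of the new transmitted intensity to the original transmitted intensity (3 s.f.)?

I_new/I_old ≈ 0.504

Before rotation:
By Malus's law, I₁ = I₀ cos²(45° − 0°) = I₀ cos²(45°) = 0.5 I₀.
I₂ = I₁ cos²(81° − 45°) = 0.5 I₀ · cos²(36°) = 0.3273 I₀.
I₃ = I₂ cos²(124° − 81°) = 0.3273 I₀ · cos²(43°) = 0.175 I₀.
After rotation:
I₁ = I₀ cos²(65° − 0°) = I₀ cos²(65°) = 0.1786 I₀.
I₂ = I₁ cos²(81° − 65°) = 0.1786 I₀ · cos²(16°) = 0.165 I₀.
I₃ = I₂ cos²(124° − 81°) = 0.165 I₀ · cos²(43°) = 0.08827 I₀.
Ratio = 0.08827 / 0.175 = 0.5043.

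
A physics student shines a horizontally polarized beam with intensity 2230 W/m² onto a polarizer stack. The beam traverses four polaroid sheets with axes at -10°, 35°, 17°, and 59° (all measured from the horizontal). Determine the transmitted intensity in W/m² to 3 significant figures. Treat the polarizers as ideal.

I ≈ 540 W/m²

By Malus's law, I₁ = 2230 W/m² · cos²(10°) = 2163 W/m².
I₂ = I₁ · cos²(45°) = 2163 · 0.5 = 1081 W/m².
I₃ = I₂ · cos²(18°) = 1081 · 0.9045 = 978.1 W/m².
I₄ = I₃ · cos²(42°) = 978.1 · 0.5523 = 540.2 W/m².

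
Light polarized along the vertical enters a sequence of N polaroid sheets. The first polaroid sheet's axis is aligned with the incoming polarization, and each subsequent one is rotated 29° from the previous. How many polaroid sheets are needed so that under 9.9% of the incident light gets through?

N = 10

First polarizer is aligned with the polarization: full transmission.
Each further stage multiplies by cos²(29°) = 0.765.
After N polarizers: T = 0.765^(N−1). Require T < 0.099 ⇒ N−1 > ln(0.099)/ln(0.765) = 8.63, so N−1 ≥ 9 and N = 10.
Check: N=10 gives T = 0.08969 < 0.099; N=9 gives T = 0.1172.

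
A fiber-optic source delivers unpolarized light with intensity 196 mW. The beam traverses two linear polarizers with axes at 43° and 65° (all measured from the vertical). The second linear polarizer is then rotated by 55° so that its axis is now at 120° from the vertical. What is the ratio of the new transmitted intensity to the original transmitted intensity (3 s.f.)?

Before rotation:
Unpolarized light through the first polarizer → I₁ = ½ I₀, now polarized at 43°.
I₂ = I₁ cos²(65° − 43°) = 0.5 I₀ · cos²(22°) = 0.4298 I₀.
After rotation:
Unpolarized light through the first polarizer → I₁ = ½ I₀, now polarized at 43°.
I₂ = I₁ cos²(120° − 43°) = 0.5 I₀ · cos²(77°) = 0.0253 I₀.
Ratio = 0.0253 / 0.4298 = 0.05886.

I_new/I_old ≈ 0.0589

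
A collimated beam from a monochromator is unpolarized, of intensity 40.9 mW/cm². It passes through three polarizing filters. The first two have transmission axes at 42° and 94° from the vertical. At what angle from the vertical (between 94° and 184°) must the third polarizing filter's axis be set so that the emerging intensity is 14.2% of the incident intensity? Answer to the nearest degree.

θ ≈ 124°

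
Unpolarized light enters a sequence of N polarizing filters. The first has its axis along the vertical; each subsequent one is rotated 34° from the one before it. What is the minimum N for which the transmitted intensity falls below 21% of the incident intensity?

N = 4

First polarizer halves the unpolarized light: factor 1/2.
Each further stage multiplies by cos²(34°) = 0.6873.
After N polarizers: T = 0.5·0.6873^(N−1). Require T < 0.21 ⇒ N−1 > ln(0.21/0.5)/ln(0.6873) = 2.31, so N−1 ≥ 3 and N = 4.
Check: N=4 gives T = 0.1623 < 0.21; N=3 gives T = 0.2362.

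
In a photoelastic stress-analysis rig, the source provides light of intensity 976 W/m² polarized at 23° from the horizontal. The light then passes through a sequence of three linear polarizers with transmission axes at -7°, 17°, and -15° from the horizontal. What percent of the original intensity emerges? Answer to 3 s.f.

≈ 45.0%

I₁ = 976 W/m² · cos²(30°) = 732 W/m².
I₂ = I₁ · cos²(24°) = 732 · 0.8346 = 610.9 W/m².
I₃ = I₂ · cos²(32°) = 610.9 · 0.7192 = 439.4 W/m².
That is 45.02% of the incident intensity.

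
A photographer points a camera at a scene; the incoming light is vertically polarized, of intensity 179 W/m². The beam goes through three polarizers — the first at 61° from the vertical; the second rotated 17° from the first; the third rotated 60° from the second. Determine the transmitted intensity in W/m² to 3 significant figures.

I₁ = 179 W/m² · cos²(61°) = 42.07 W/m².
I₂ = I₁ · cos²(17°) = 42.07 · 0.9145 = 38.48 W/m².
I₃ = I₂ · cos²(60°) = 38.48 · 0.25 = 9.619 W/m².

I ≈ 9.62 W/m²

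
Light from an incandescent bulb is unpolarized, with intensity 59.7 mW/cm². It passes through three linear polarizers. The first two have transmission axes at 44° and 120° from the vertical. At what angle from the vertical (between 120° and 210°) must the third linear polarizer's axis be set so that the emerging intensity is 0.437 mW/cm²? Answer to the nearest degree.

θ ≈ 180°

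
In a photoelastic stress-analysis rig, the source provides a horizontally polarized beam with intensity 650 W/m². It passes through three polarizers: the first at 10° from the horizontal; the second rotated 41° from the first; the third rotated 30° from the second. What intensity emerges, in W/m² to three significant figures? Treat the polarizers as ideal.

I₁ = 650 W/m² · cos²(10°) = 630.4 W/m².
I₂ = I₁ · cos²(41°) = 630.4 · 0.5696 = 359.1 W/m².
I₃ = I₂ · cos²(30°) = 359.1 · 0.75 = 269.3 W/m².

I ≈ 269 W/m²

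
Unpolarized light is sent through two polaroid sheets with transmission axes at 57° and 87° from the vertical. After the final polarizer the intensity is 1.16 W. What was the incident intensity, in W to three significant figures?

I₀ ≈ 3.09 W

Unpolarized light through the first polarizer → I₁ = ½ I₀, now polarized at 57°.
I₂ = I₁ cos²(87° − 57°) = 0.5 I₀ · cos²(30°) = 0.375 I₀.
So 1.16 W = 0.375 I₀, giving I₀ = 1.16/0.375 = 3.093 W.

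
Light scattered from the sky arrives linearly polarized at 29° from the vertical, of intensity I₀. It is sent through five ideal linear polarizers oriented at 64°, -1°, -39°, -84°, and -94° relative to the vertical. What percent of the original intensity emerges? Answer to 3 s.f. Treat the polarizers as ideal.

≈ 3.61%

By Malus's law, I₁ = I₀ cos²(64° − 29°) = I₀ cos²(35°) = 0.671 I₀.
I₂ = I₁ cos²(-1° − 64°) = 0.671 I₀ · cos²(65°) = 0.1198 I₀.
I₃ = I₂ cos²(-39° + 1°) = 0.1198 I₀ · cos²(38°) = 0.07442 I₀.
I₄ = I₃ cos²(-84° + 39°) = 0.07442 I₀ · cos²(45°) = 0.03721 I₀.
I₅ = I₄ cos²(-94° + 84°) = 0.03721 I₀ · cos²(10°) = 0.03609 I₀.
That is 3.609% of the incident intensity.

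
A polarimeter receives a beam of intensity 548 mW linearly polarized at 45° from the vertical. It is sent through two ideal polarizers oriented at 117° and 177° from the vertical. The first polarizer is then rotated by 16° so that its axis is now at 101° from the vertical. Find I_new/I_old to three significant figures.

I_new/I_old ≈ 0.767

Before rotation:
I₁ = I₀ cos²(117° − 45°) = I₀ cos²(72°) = 0.09549 I₀.
I₂ = I₁ cos²(177° − 117°) = 0.09549 I₀ · cos²(60°) = 0.02387 I₀.
After rotation:
I₁ = I₀ cos²(101° − 45°) = I₀ cos²(56°) = 0.3127 I₀.
I₂ = I₁ cos²(177° − 101°) = 0.3127 I₀ · cos²(76°) = 0.0183 I₀.
Ratio = 0.0183 / 0.02387 = 0.7666.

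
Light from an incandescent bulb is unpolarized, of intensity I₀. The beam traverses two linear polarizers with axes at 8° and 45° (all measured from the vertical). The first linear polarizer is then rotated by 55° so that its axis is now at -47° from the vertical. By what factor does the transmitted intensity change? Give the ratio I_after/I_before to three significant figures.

I_new/I_old ≈ 0.00191

Before rotation:
Unpolarized light through the first polarizer → I₁ = ½ I₀, now polarized at 8°.
I₂ = I₁ cos²(45° − 8°) = 0.5 I₀ · cos²(37°) = 0.3189 I₀.
After rotation:
Unpolarized light through the first polarizer → I₁ = ½ I₀, now polarized at -47°.
Angle between axes 1 and 2: 88°. I₂ = 0.5 I₀ · cos²(88°) = 0.000609 I₀.
Ratio = 0.000609 / 0.3189 = 0.00191.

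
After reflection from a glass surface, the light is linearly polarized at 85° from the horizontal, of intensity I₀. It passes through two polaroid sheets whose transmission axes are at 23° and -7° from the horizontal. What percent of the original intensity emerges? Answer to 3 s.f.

≈ 16.5%

I₁ = I₀ cos²(23° − 85°) = I₀ cos²(62°) = 0.2204 I₀.
I₂ = I₁ cos²(-7° − 23°) = 0.2204 I₀ · cos²(30°) = 0.1653 I₀.
That is 16.53% of the incident intensity.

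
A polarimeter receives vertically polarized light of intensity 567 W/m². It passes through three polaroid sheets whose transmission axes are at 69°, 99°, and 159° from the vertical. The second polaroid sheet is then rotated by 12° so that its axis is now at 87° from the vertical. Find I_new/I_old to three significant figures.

I_new/I_old ≈ 0.461

Before rotation:
I₁ = I₀ cos²(69° − 0°) = I₀ cos²(69°) = 0.1284 I₀.
I₂ = I₁ cos²(99° − 69°) = 0.1284 I₀ · cos²(30°) = 0.09632 I₀.
I₃ = I₂ cos²(159° − 99°) = 0.09632 I₀ · cos²(60°) = 0.02408 I₀.
After rotation:
I₁ = I₀ cos²(69° − 0°) = I₀ cos²(69°) = 0.1284 I₀.
I₂ = I₁ cos²(87° − 69°) = 0.1284 I₀ · cos²(18°) = 0.1162 I₀.
I₃ = I₂ cos²(159° − 87°) = 0.1162 I₀ · cos²(72°) = 0.01109 I₀.
Ratio = 0.01109 / 0.02408 = 0.4607.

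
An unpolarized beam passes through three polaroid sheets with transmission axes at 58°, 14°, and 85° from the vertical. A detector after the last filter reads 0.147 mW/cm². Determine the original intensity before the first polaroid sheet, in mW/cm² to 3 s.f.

Unpolarized light through the first polarizer → I₁ = ½ I₀, now polarized at 58°.
I₂ = I₁ cos²(14° − 58°) = 0.5 I₀ · cos²(44°) = 0.2587 I₀.
I₃ = I₂ cos²(85° − 14°) = 0.2587 I₀ · cos²(71°) = 0.02742 I₀.
So 0.147 mW/cm² = 0.02742 I₀, giving I₀ = 0.147/0.02742 = 5.36 mW/cm².

I₀ ≈ 5.36 mW/cm²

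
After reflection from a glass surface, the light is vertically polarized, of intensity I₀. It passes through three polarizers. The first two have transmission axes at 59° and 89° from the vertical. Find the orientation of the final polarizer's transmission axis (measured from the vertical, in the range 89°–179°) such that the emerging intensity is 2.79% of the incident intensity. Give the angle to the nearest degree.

θ ≈ 157°

I₁ = I₀ cos²(59° − 0°) = I₀ cos²(59°) = 0.2653 I₀.
I₂ = I₁ cos²(89° − 59°) = 0.2653 I₀ · cos²(30°) = 0.1989 I₀.
Need I₃/I₀ = 0.0279, so cos²(θ − 89°) = 0.0279 / 0.1989 = 0.1402.
θ − 89° = arccos(√0.1402) = 68.0°, giving θ ≈ 89 + 68.0 = 157.0°.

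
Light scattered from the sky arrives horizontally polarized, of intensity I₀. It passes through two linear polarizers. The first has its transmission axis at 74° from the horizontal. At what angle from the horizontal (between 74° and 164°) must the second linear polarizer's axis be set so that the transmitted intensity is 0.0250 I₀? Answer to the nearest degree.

By Malus's law, I₁ = I₀ cos²(74° − 0°) = I₀ cos²(74°) = 0.07598 I₀.
Need I₂/I₀ = 0.025, so cos²(θ − 74°) = 0.025 / 0.07598 = 0.3291.
θ − 74° = arccos(√0.3291) = 55.0°, giving θ ≈ 74 + 55.0 = 129.0°.

θ ≈ 129°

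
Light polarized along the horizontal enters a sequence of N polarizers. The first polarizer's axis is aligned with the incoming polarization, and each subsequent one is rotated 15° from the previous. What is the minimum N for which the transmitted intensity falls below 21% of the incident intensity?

N = 24

First polarizer is aligned with the polarization: full transmission.
Each further stage multiplies by cos²(15°) = 0.933.
After N polarizers: T = 0.933^(N−1). Require T < 0.21 ⇒ N−1 > ln(0.21)/ln(0.933) = 22.51, so N−1 ≥ 23 and N = 24.
Check: N=24 gives T = 0.203 < 0.21; N=23 gives T = 0.2175.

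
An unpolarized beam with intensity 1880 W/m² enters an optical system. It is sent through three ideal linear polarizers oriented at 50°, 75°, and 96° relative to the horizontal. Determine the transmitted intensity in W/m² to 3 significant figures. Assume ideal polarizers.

Unpolarized light through the first polarizer → I₁ = 1880 W/m²/2 = 940 W/m², polarized at 50°.
I₂ = I₁ · cos²(25°) = 940 · 0.8214 = 772.1 W/m².
I₃ = I₂ · cos²(21°) = 772.1 · 0.8716 = 672.9 W/m².

I ≈ 673 W/m²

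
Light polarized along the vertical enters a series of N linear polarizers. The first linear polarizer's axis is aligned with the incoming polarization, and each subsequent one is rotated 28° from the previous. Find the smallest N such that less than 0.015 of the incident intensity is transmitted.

N = 18

First polarizer is aligned with the polarization: full transmission.
Each further stage multiplies by cos²(28°) = 0.7796.
After N polarizers: T = 0.7796^(N−1). Require T < 0.015 ⇒ N−1 > ln(0.015)/ln(0.7796) = 16.87, so N−1 ≥ 17 and N = 18.
Check: N=18 gives T = 0.01451 < 0.015; N=17 gives T = 0.01862.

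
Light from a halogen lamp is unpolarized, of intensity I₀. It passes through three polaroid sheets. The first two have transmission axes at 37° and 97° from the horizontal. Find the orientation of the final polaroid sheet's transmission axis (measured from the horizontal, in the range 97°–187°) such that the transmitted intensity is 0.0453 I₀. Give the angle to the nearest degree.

θ ≈ 150°

Unpolarized light through the first polarizer → I₁ = ½ I₀, now polarized at 37°.
I₂ = I₁ cos²(97° − 37°) = 0.5 I₀ · cos²(60°) = 0.125 I₀.
Need I₃/I₀ = 0.0453, so cos²(θ − 97°) = 0.0453 / 0.125 = 0.3624.
θ − 97° = arccos(√0.3624) = 53.0°, giving θ ≈ 97 + 53.0 = 150.0°.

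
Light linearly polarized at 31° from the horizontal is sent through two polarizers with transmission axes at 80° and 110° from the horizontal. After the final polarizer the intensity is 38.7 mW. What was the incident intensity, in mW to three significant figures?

I₁ = I₀ cos²(80° − 31°) = I₀ cos²(49°) = 0.4304 I₀.
I₂ = I₁ cos²(110° − 80°) = 0.4304 I₀ · cos²(30°) = 0.3228 I₀.
So 38.7 mW = 0.3228 I₀, giving I₀ = 38.7/0.3228 = 119.9 mW.

I₀ ≈ 120 mW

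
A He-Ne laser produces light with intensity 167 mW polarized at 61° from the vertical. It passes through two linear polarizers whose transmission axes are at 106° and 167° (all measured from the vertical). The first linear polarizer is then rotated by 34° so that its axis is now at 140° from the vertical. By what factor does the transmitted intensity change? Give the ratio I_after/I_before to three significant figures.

I_new/I_old ≈ 0.246

Before rotation:
I₁ = I₀ cos²(106° − 61°) = I₀ cos²(45°) = 0.5 I₀.
I₂ = I₁ cos²(167° − 106°) = 0.5 I₀ · cos²(61°) = 0.1175 I₀.
After rotation:
I₁ = I₀ cos²(140° − 61°) = I₀ cos²(79°) = 0.03641 I₀.
I₂ = I₁ cos²(167° − 140°) = 0.03641 I₀ · cos²(27°) = 0.0289 I₀.
Ratio = 0.0289 / 0.1175 = 0.246.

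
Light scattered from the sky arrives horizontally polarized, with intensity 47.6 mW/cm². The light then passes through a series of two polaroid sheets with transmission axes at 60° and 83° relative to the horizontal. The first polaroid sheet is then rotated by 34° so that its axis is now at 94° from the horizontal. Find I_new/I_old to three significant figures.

I_new/I_old ≈ 0.0221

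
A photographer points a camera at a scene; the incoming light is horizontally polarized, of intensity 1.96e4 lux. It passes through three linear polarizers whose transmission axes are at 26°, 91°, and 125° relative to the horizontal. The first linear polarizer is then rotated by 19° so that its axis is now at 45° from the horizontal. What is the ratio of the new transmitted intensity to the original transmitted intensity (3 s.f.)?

I_new/I_old ≈ 1.67

Before rotation:
I₁ = I₀ cos²(26° − 0°) = I₀ cos²(26°) = 0.8078 I₀.
I₂ = I₁ cos²(91° − 26°) = 0.8078 I₀ · cos²(65°) = 0.1443 I₀.
I₃ = I₂ cos²(125° − 91°) = 0.1443 I₀ · cos²(34°) = 0.09917 I₀.
After rotation:
I₁ = I₀ cos²(45° − 0°) = I₀ cos²(45°) = 0.5 I₀.
I₂ = I₁ cos²(91° − 45°) = 0.5 I₀ · cos²(46°) = 0.2413 I₀.
I₃ = I₂ cos²(125° − 91°) = 0.2413 I₀ · cos²(34°) = 0.1658 I₀.
Ratio = 0.1658 / 0.09917 = 1.672.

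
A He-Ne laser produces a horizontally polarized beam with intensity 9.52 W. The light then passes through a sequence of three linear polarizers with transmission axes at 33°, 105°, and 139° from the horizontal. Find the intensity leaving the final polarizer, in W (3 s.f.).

I ≈ 0.439 W

I₁ = 9.52 W · cos²(33°) = 6.696 W.
I₂ = I₁ · cos²(72°) = 6.696 · 0.09549 = 0.6394 W.
I₃ = I₂ · cos²(34°) = 0.6394 · 0.6873 = 0.4395 W.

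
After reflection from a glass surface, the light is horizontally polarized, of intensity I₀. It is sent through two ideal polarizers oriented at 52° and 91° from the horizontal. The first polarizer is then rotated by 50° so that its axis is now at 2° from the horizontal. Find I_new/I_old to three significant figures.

Before rotation:
I₁ = I₀ cos²(52° − 0°) = I₀ cos²(52°) = 0.379 I₀.
I₂ = I₁ cos²(91° − 52°) = 0.379 I₀ · cos²(39°) = 0.2289 I₀.
After rotation:
I₁ = I₀ cos²(2° − 0°) = I₀ cos²(2°) = 0.9988 I₀.
I₂ = I₁ cos²(91° − 2°) = 0.9988 I₀ · cos²(89°) = 0.0003042 I₀.
Ratio = 0.0003042 / 0.2289 = 0.001329.

I_new/I_old ≈ 0.00133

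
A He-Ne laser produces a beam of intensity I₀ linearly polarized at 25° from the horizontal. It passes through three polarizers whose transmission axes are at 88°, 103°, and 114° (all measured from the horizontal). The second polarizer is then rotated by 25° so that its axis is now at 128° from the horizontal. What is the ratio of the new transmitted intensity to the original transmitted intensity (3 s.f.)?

I_new/I_old ≈ 0.615

Before rotation:
I₁ = I₀ cos²(88° − 25°) = I₀ cos²(63°) = 0.2061 I₀.
I₂ = I₁ cos²(103° − 88°) = 0.2061 I₀ · cos²(15°) = 0.1923 I₀.
I₃ = I₂ cos²(114° − 103°) = 0.1923 I₀ · cos²(11°) = 0.1853 I₀.
After rotation:
I₁ = I₀ cos²(88° − 25°) = I₀ cos²(63°) = 0.2061 I₀.
I₂ = I₁ cos²(128° − 88°) = 0.2061 I₀ · cos²(40°) = 0.1209 I₀.
I₃ = I₂ cos²(114° − 128°) = 0.1209 I₀ · cos²(14°) = 0.1139 I₀.
Ratio = 0.1139 / 0.1853 = 0.6145.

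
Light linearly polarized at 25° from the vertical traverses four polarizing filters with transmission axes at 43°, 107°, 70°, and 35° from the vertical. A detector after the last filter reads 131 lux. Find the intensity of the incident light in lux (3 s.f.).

I₁ = I₀ cos²(43° − 25°) = I₀ cos²(18°) = 0.9045 I₀.
I₂ = I₁ cos²(107° − 43°) = 0.9045 I₀ · cos²(64°) = 0.1738 I₀.
I₃ = I₂ cos²(70° − 107°) = 0.1738 I₀ · cos²(37°) = 0.1109 I₀.
I₄ = I₃ cos²(35° − 70°) = 0.1109 I₀ · cos²(35°) = 0.07439 I₀.
So 131 lux = 0.07439 I₀, giving I₀ = 131/0.07439 = 1761 lux.

I₀ ≈ 1760 lux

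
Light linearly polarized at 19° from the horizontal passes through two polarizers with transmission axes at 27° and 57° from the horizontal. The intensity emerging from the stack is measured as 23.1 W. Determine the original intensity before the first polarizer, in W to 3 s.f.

I₁ = I₀ cos²(27° − 19°) = I₀ cos²(8°) = 0.9806 I₀.
I₂ = I₁ cos²(57° − 27°) = 0.9806 I₀ · cos²(30°) = 0.7355 I₀.
So 23.1 W = 0.7355 I₀, giving I₀ = 23.1/0.7355 = 31.41 W.

I₀ ≈ 31.4 W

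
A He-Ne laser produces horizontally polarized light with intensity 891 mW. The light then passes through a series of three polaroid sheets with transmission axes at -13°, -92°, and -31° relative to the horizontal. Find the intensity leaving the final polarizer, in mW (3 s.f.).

By Malus's law, I₁ = 891 mW · cos²(13°) = 845.9 mW.
I₂ = I₁ · cos²(79°) = 845.9 · 0.03641 = 30.8 mW.
I₃ = I₂ · cos²(61°) = 30.8 · 0.235 = 7.239 mW.

I ≈ 7.24 mW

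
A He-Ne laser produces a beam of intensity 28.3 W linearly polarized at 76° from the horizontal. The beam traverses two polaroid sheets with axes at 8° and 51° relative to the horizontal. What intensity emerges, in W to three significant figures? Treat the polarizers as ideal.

By Malus's law, I₁ = 28.3 W · cos²(68°) = 3.971 W.
I₂ = I₁ · cos²(43°) = 3.971 · 0.5349 = 2.124 W.

I ≈ 2.12 W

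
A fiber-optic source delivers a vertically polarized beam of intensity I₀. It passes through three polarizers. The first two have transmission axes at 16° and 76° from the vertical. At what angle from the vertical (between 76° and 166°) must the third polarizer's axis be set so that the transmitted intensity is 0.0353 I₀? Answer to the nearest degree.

I₁ = I₀ cos²(16° − 0°) = I₀ cos²(16°) = 0.924 I₀.
I₂ = I₁ cos²(76° − 16°) = 0.924 I₀ · cos²(60°) = 0.231 I₀.
Need I₃/I₀ = 0.0353, so cos²(θ − 76°) = 0.0353 / 0.231 = 0.1528.
θ − 76° = arccos(√0.1528) = 67.0°, giving θ ≈ 76 + 67.0 = 143.0°.

θ ≈ 143°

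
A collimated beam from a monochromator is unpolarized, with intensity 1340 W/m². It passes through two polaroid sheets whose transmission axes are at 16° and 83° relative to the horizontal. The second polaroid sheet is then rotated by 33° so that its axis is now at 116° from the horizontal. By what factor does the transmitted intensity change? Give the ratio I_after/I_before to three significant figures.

Before rotation:
Unpolarized light through the first polarizer → I₁ = ½ I₀, now polarized at 16°.
I₂ = I₁ cos²(83° − 16°) = 0.5 I₀ · cos²(67°) = 0.07634 I₀.
After rotation:
Unpolarized light through the first polarizer → I₁ = ½ I₀, now polarized at 16°.
Angle between axes 1 and 2: 80°. I₂ = 0.5 I₀ · cos²(80°) = 0.01508 I₀.
Ratio = 0.01508 / 0.07634 = 0.1975.

I_new/I_old ≈ 0.198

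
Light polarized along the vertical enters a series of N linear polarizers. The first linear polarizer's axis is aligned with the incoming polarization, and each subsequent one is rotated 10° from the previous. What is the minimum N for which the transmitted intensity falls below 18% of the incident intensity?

N = 58

First polarizer is aligned with the polarization: full transmission.
Each further stage multiplies by cos²(10°) = 0.9698.
After N polarizers: T = 0.9698^(N−1). Require T < 0.18 ⇒ N−1 > ln(0.18)/ln(0.9698) = 56.01, so N−1 ≥ 57 and N = 58.
Check: N=58 gives T = 0.1746 < 0.18; N=57 gives T = 0.18.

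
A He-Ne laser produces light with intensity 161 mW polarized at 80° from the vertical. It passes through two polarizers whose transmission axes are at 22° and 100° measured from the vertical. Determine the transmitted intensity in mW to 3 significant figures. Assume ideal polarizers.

I ≈ 1.95 mW

By Malus's law, I₁ = 161 mW · cos²(58°) = 45.21 mW.
I₂ = I₁ · cos²(78°) = 45.21 · 0.04323 = 1.954 mW.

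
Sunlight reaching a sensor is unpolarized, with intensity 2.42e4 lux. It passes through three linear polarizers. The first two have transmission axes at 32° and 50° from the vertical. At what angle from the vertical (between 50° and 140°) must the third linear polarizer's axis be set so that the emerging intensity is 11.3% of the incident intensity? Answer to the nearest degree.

θ ≈ 110°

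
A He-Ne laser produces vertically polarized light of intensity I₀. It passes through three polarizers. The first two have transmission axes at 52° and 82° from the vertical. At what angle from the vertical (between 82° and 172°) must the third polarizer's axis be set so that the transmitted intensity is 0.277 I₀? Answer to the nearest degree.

θ ≈ 91°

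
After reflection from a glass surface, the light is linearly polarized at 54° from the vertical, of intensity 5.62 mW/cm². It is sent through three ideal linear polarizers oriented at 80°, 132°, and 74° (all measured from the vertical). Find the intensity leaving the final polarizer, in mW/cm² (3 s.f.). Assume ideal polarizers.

By Malus's law, I₁ = 5.62 mW/cm² · cos²(26°) = 4.54 mW/cm².
I₂ = I₁ · cos²(52°) = 4.54 · 0.379 = 1.721 mW/cm².
I₃ = I₂ · cos²(58°) = 1.721 · 0.2808 = 0.4832 mW/cm².

I ≈ 0.483 mW/cm²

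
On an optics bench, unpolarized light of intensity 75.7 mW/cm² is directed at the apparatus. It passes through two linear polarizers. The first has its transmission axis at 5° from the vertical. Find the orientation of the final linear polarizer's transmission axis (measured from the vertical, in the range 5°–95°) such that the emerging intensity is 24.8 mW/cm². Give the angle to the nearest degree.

Unpolarized light through the first polarizer → I₁ = ½ I₀, now polarized at 5°.
Target fraction: 24.8 / 75.7 mW/cm² = 0.3276 of I₀.
Need I₂/I₀ = 0.3276, so cos²(θ − 5°) = 0.3276 / 0.5 = 0.6552.
θ − 5° = arccos(√0.6552) = 36.0°, giving θ ≈ 5 + 36.0 = 41.0°.

θ ≈ 41°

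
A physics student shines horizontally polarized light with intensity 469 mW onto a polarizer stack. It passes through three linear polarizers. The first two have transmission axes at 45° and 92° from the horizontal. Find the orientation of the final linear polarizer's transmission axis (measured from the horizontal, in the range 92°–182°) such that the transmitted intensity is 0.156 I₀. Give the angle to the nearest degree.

By Malus's law, I₁ = I₀ cos²(45° − 0°) = I₀ cos²(45°) = 0.5 I₀.
I₂ = I₁ cos²(92° − 45°) = 0.5 I₀ · cos²(47°) = 0.2326 I₀.
Need I₃/I₀ = 0.156, so cos²(θ − 92°) = 0.156 / 0.2326 = 0.6708.
θ − 92° = arccos(√0.6708) = 35.0°, giving θ ≈ 92 + 35.0 = 127.0°.

θ ≈ 127°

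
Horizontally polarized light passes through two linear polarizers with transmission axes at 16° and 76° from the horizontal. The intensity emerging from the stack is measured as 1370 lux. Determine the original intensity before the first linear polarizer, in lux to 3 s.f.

By Malus's law, I₁ = I₀ cos²(16° − 0°) = I₀ cos²(16°) = 0.924 I₀.
I₂ = I₁ cos²(76° − 16°) = 0.924 I₀ · cos²(60°) = 0.231 I₀.
So 1370 lux = 0.231 I₀, giving I₀ = 1370/0.231 = 5931 lux.

I₀ ≈ 5930 lux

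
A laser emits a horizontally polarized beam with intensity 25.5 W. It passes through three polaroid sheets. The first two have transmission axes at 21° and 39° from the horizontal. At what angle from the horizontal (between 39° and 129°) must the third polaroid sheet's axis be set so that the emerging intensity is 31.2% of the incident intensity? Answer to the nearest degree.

θ ≈ 90°

I₁ = I₀ cos²(21° − 0°) = I₀ cos²(21°) = 0.8716 I₀.
I₂ = I₁ cos²(39° − 21°) = 0.8716 I₀ · cos²(18°) = 0.7883 I₀.
Need I₃/I₀ = 0.312, so cos²(θ − 39°) = 0.312 / 0.7883 = 0.3958.
θ − 39° = arccos(√0.3958) = 51.0°, giving θ ≈ 39 + 51.0 = 90.0°.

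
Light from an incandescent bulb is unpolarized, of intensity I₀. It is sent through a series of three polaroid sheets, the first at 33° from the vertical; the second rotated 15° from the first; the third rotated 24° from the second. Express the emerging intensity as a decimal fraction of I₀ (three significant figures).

Unpolarized light through the first polarizer → I₁ = ½ I₀, now polarized at 33°.
I₂ = I₁ cos²(15°) = 0.5 · 0.933 I₀ = 0.4665 I₀.
I₃ = I₂ cos²(24°) = 0.4665 · 0.8346 I₀ = 0.3893 I₀.
Transmitted fraction = 0.3893.

≈ 0.389 I₀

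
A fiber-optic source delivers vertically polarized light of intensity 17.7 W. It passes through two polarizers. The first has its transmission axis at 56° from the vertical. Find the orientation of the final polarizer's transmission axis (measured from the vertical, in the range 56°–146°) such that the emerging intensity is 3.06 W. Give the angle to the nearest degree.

θ ≈ 98°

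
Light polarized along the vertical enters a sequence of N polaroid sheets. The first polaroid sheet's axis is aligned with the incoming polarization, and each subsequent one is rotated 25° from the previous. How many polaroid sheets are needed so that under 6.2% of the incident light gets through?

N = 16

First polarizer is aligned with the polarization: full transmission.
Each further stage multiplies by cos²(25°) = 0.8214.
After N polarizers: T = 0.8214^(N−1). Require T < 0.062 ⇒ N−1 > ln(0.062)/ln(0.8214) = 14.13, so N−1 ≥ 15 and N = 16.
Check: N=16 gives T = 0.05227 < 0.062; N=15 gives T = 0.06364.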